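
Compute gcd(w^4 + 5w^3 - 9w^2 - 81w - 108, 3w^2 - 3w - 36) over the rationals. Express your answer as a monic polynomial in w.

w^2 - w - 12

By polynomial division,
  w^4 + 5w^3 - 9w^2 - 81w - 108 = ((1/3)w^2 + 2w + 3)(3w^2 - 3w - 36) + (0)
Last nonzero remainder: 3w^2 - 3w - 36. Dividing through by 3 gives the monic gcd w^2 - w - 12.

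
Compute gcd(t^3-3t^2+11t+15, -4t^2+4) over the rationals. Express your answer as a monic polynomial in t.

t+1

Repeated division with remainder:
  t^3-3t^2+11t+15 = (-(1/4)t+3/4)(-4t^2+4) + (12t+12)
  -4t^2+4 = (-(1/3)t+1/3)(12t+12) + (0)
Last nonzero remainder: 12t+12. Dividing through by 12 gives the monic gcd t+1.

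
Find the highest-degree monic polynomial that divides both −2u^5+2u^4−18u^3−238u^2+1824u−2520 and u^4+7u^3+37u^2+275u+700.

u^2−2u+35

Apply the Euclidean algorithm:
  −2u^5+2u^4−18u^3−238u^2+1824u−2520 = (−2u+16)(u^4+7u^3+37u^2+275u+700) + (−56u^3−280u^2−1176u−13720)
  u^4+7u^3+37u^2+275u+700 = (−(1/56)u−1/28)(−56u^3−280u^2−1176u−13720) + (6u^2−12u+210)
  −56u^3−280u^2−1176u−13720 = (−(28/3)u−196/3)(6u^2−12u+210) + (0)
Last nonzero remainder: 6u^2−12u+210. Dividing through by 6 gives the monic gcd u^2−2u+35.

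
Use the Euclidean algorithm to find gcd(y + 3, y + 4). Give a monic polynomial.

Apply the Euclidean algorithm:
  y + 3 = (y + 4) + (-1)
  y + 4 = (-y - 4)(-1) + (0)
The last nonzero remainder is the constant -1, so the polynomials are coprime and gcd = 1.

1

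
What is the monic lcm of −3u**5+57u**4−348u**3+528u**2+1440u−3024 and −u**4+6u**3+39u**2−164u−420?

Repeated division with remainder:
  −3u**5+57u**4−348u**3+528u**2+1440u−3024 = (3u−39)(−u**4+6u**3+39u**2−164u−420) + (−231u**3+2541u**2−3696u−19404)
  −u**4+6u**3+39u**2−164u−420 = ((1/231)u+5/231)(−231u**3+2541u**2−3696u−19404) + (0)
Last nonzero remainder: −231u**3+2541u**2−3696u−19404. Dividing through by −231 gives the monic gcd u**3−11u**2+16u+84.
Then lcm(f, g) = f·g / gcd(f, g); expanding and making the result monic gives the answer.

u**6−14u**5+21u**4+404u**3−1360u**2−1392u+5040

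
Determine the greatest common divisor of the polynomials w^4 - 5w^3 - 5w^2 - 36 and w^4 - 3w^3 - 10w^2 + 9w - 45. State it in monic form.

w^2 - w + 3

Apply the Euclidean algorithm:
  w^4 - 5w^3 - 5w^2 - 36 = (w^4 - 3w^3 - 10w^2 + 9w - 45) + (-2w^3 + 5w^2 - 9w + 9)
  w^4 - 3w^3 - 10w^2 + 9w - 45 = (-(1/2)w + 1/4)(-2w^3 + 5w^2 - 9w + 9) + (-(63/4)w^2 + (63/4)w - 189/4)
  -2w^3 + 5w^2 - 9w + 9 = ((8/63)w - 4/21)(-(63/4)w^2 + (63/4)w - 189/4) + (0)
Last nonzero remainder: -(63/4)w^2 + (63/4)w - 189/4. Dividing through by -63/4 gives the monic gcd w^2 - w + 3.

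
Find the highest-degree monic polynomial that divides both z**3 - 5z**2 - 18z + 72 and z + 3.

Repeated division with remainder:
  z**3 - 5z**2 - 18z + 72 = (z**2 - 8z + 6)(z + 3) + (54)
  z + 3 = ((1/54)z + 1/18)(54) + (0)
The last nonzero remainder is the constant 54, so the polynomials are coprime and gcd = 1.

1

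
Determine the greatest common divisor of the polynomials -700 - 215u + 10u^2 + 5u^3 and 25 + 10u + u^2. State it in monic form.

Apply the Euclidean algorithm:
  5u^3 + 10u^2 - 215u - 700 = (5u - 40)(u^2 + 10u + 25) + (60u + 300)
  u^2 + 10u + 25 = ((1/60)u + 1/12)(60u + 300) + (0)
Last nonzero remainder: 60u + 300. Dividing through by 60 gives the monic gcd u + 5.

5 + u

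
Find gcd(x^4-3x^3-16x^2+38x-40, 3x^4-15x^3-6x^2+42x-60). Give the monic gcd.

Apply the Euclidean algorithm:
  x^4-3x^3-16x^2+38x-40 = (1/3)(3x^4-15x^3-6x^2+42x-60) + (2x^3-14x^2+24x-20)
  3x^4-15x^3-6x^2+42x-60 = ((3/2)x+3)(2x^3-14x^2+24x-20) + (0)
Last nonzero remainder: 2x^3-14x^2+24x-20. Dividing through by 2 gives the monic gcd x^3-7x^2+12x-10.

x^3-7x^2+12x-10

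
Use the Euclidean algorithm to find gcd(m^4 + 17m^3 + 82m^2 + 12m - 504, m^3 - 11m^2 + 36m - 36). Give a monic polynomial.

By polynomial division,
  m^4 + 17m^3 + 82m^2 + 12m - 504 = (m + 28)(m^3 - 11m^2 + 36m - 36) + (354m^2 - 960m + 504)
  m^3 - 11m^2 + 36m - 36 = ((1/354)m - 163/6962)(354m^2 - 960m + 504) + ((42120/3481)m - 84240/3481)
  354m^2 - 960m + 504 = ((205379/7020)m - 24367/1170)((42120/3481)m - 84240/3481) + (0)
Last nonzero remainder: (42120/3481)m - 84240/3481. Dividing through by 42120/3481 gives the monic gcd m - 2.

m - 2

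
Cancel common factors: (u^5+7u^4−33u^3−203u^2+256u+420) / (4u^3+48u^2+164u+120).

Apply the Euclidean algorithm:
  u^5+7u^4−33u^3−203u^2+256u+420 = ((1/4)u^2−(5/4)u−7/2)(4u^3+48u^2+164u+120) + (140u^2+980u+840)
  4u^3+48u^2+164u+120 = ((1/35)u+1/7)(140u^2+980u+840) + (0)
Last nonzero remainder: 140u^2+980u+840. Dividing through by 140 gives the monic gcd u^2+7u+6.
Cancel u^2+7u+6 from numerator and denominator to get the reduced form.

(u^3−39u+70)/(4u+20)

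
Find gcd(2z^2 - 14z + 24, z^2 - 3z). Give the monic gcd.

z - 3

Apply the Euclidean algorithm:
  2z^2 - 14z + 24 = (2)(z^2 - 3z) + (-8z + 24)
  z^2 - 3z = (-(1/8)z)(-8z + 24) + (0)
Last nonzero remainder: -8z + 24. Dividing through by -8 gives the monic gcd z - 3.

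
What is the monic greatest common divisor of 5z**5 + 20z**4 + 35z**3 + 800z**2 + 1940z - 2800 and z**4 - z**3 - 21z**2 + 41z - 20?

z**2 + 4z - 5

Euclidean algorithm in ℚ[z]:
  5z**5 + 20z**4 + 35z**3 + 800z**2 + 1940z - 2800 = (5z + 25)(z**4 - z**3 - 21z**2 + 41z - 20) + (165z**3 + 1120z**2 + 1015z - 2300)
  z**4 - z**3 - 21z**2 + 41z - 20 = ((1/165)z - 257/5445)(165z**3 + 1120z**2 + 1015z - 2300) + ((28000/1089)z**2 + (112000/1089)z - 140000/1089)
  165z**3 + 1120z**2 + 1015z - 2300 = ((35937/5600)z + 25047/1400)((28000/1089)z**2 + (112000/1089)z - 140000/1089) + (0)
Last nonzero remainder: (28000/1089)z**2 + (112000/1089)z - 140000/1089. Dividing through by 28000/1089 gives the monic gcd z**2 + 4z - 5.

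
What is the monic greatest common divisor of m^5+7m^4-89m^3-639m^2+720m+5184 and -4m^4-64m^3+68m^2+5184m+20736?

Euclidean algorithm in ℚ[m]:
  m^5+7m^4-89m^3-639m^2+720m+5184 = (-(1/4)m+9/4)(-4m^4-64m^3+68m^2+5184m+20736) + (72m^3+504m^2-5760m-41472)
  -4m^4-64m^3+68m^2+5184m+20736 = (-(1/18)m-1/2)(72m^3+504m^2-5760m-41472) + (0)
Last nonzero remainder: 72m^3+504m^2-5760m-41472. Dividing through by 72 gives the monic gcd m^3+7m^2-80m-576.

m^3+7m^2-80m-576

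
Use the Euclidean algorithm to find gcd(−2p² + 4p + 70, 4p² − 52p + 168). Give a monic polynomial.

Apply the Euclidean algorithm:
  −2p² + 4p + 70 = (−1/2)(4p² − 52p + 168) + (−22p + 154)
  4p² − 52p + 168 = (−(2/11)p + 12/11)(−22p + 154) + (0)
Last nonzero remainder: −22p + 154. Dividing through by −22 gives the monic gcd p − 7.

p − 7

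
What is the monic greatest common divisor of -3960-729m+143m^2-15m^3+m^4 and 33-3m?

By polynomial division,
  m^4-15m^3+143m^2-729m-3960 = (-(1/3)m^3+(4/3)m^2-33m-120)(-3m+33) + (0)
Last nonzero remainder: -3m+33. Dividing through by -3 gives the monic gcd m-11.

-11+m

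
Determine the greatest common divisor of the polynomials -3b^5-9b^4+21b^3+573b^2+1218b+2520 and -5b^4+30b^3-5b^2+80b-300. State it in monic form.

Apply the Euclidean algorithm:
  -3b^5-9b^4+21b^3+573b^2+1218b+2520 = ((3/5)b+27/5)(-5b^4+30b^3-5b^2+80b-300) + (-138b^3+552b^2+966b+4140)
  -5b^4+30b^3-5b^2+80b-300 = ((5/138)b-5/69)(-138b^3+552b^2+966b+4140) + (0)
Last nonzero remainder: -138b^3+552b^2+966b+4140. Dividing through by -138 gives the monic gcd b^3-4b^2-7b-30.

b^3-4b^2-7b-30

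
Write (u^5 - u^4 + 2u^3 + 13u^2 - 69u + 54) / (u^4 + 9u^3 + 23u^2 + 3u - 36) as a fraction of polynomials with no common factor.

(u^3 - 3u^2 + 11u - 18)/(u^2 + 7u + 12)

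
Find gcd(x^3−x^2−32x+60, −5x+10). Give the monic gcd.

x−2

Euclidean algorithm in ℚ[x]:
  x^3−x^2−32x+60 = (−(1/5)x^2−(1/5)x+6)(−5x+10) + (0)
Last nonzero remainder: −5x+10. Dividing through by −5 gives the monic gcd x−2.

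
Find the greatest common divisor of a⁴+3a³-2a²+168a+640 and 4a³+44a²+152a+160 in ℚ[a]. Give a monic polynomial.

a²+9a+20

Euclidean algorithm in ℚ[a]:
  a⁴+3a³-2a²+168a+640 = ((1/4)a-2)(4a³+44a²+152a+160) + (48a²+432a+960)
  4a³+44a²+152a+160 = ((1/12)a+1/6)(48a²+432a+960) + (0)
Last nonzero remainder: 48a²+432a+960. Dividing through by 48 gives the monic gcd a²+9a+20.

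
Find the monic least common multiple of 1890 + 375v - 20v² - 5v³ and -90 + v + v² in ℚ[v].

-3780 - 1128v - 35v² + 14v³ + v⁴

Repeated division with remainder:
  -5v³ - 20v² + 375v + 1890 = (-5v - 15)(v² + v - 90) + (-60v + 540)
  v² + v - 90 = (-(1/60)v - 1/6)(-60v + 540) + (0)
Last nonzero remainder: -60v + 540. Dividing through by -60 gives the monic gcd v - 9.
Then lcm(f, g) = f·g / gcd(f, g); expanding and making the result monic gives the answer.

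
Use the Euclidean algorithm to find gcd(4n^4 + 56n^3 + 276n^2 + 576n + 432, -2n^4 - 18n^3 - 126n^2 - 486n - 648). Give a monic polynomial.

n^2 + 6n + 9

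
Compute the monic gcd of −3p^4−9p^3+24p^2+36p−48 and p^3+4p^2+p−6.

Euclidean algorithm in ℚ[p]:
  −3p^4−9p^3+24p^2+36p−48 = (−3p+3)(p^3+4p^2+p−6) + (15p^2+15p−30)
  p^3+4p^2+p−6 = ((1/15)p+1/5)(15p^2+15p−30) + (0)
Last nonzero remainder: 15p^2+15p−30. Dividing through by 15 gives the monic gcd p^2+p−2.

p^2+p−2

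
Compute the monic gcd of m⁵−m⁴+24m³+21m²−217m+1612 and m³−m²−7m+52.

By polynomial division,
  m⁵−m⁴+24m³+21m²−217m+1612 = (m²+31)(m³−m²−7m+52) + (0)
The last nonzero remainder m³−m²−7m+52 is already monic.

m³−m²−7m+52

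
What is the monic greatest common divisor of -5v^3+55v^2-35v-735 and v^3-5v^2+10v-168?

v-7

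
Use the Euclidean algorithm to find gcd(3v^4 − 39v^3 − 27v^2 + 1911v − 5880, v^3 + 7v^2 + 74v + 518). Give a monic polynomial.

v + 7

By polynomial division,
  3v^4 − 39v^3 − 27v^2 + 1911v − 5880 = (3v − 60)(v^3 + 7v^2 + 74v + 518) + (171v^2 + 4797v + 25200)
  v^3 + 7v^2 + 74v + 518 = ((1/171)v − 400/3249)(171v^2 + 4797v + 25200) + ((186714/361)v + 1306998/361)
  171v^2 + 4797v + 25200 = ((6859/20746)v + 72200/10373)((186714/361)v + 1306998/361) + (0)
Last nonzero remainder: (186714/361)v + 1306998/361. Dividing through by 186714/361 gives the monic gcd v + 7.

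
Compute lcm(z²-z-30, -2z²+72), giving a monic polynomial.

z³+5z²-36z-180

Apply the Euclidean algorithm:
  z²-z-30 = (-1/2)(-2z²+72) + (-z+6)
  -2z²+72 = (2z+12)(-z+6) + (0)
Last nonzero remainder: -z+6. Dividing through by -1 gives the monic gcd z-6.
Then lcm(f, g) = f·g / gcd(f, g); expanding and making the result monic gives the answer.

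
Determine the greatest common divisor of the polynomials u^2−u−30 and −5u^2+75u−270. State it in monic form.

u−6

By polynomial division,
  u^2−u−30 = (−1/5)(−5u^2+75u−270) + (14u−84)
  −5u^2+75u−270 = (−(5/14)u+45/14)(14u−84) + (0)
Last nonzero remainder: 14u−84. Dividing through by 14 gives the monic gcd u−6.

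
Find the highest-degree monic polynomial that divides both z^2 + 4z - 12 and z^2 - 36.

Apply the Euclidean algorithm:
  z^2 + 4z - 12 = (z^2 - 36) + (4z + 24)
  z^2 - 36 = ((1/4)z - 3/2)(4z + 24) + (0)
Last nonzero remainder: 4z + 24. Dividing through by 4 gives the monic gcd z + 6.

z + 6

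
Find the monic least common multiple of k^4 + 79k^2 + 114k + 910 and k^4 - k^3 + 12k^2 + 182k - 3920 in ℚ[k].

Repeated division with remainder:
  k^4 + 79k^2 + 114k + 910 = (k^4 - k^3 + 12k^2 + 182k - 3920) + (k^3 + 67k^2 - 68k + 4830)
  k^4 - k^3 + 12k^2 + 182k - 3920 = (k - 68)(k^3 + 67k^2 - 68k + 4830) + (4636k^2 - 9272k + 324520)
  k^3 + 67k^2 - 68k + 4830 = ((1/4636)k + 69/4636)(4636k^2 - 9272k + 324520) + (0)
Last nonzero remainder: 4636k^2 - 9272k + 324520. Dividing through by 4636 gives the monic gcd k^2 - 2k + 70.
Then lcm(f, g) = f·g / gcd(f, g); expanding and making the result monic gives the answer.

k^6 + k^5 + 23k^4 + 193k^3 - 3400k^2 - 5474k - 50960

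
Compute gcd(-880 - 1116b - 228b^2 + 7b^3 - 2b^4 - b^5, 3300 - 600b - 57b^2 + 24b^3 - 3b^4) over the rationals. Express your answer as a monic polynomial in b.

Apply the Euclidean algorithm:
  -b^5 - 2b^4 + 7b^3 - 228b^2 - 1116b - 880 = ((1/3)b + 10/3)(-3b^4 + 24b^3 - 57b^2 - 600b + 3300) + (-54b^3 + 162b^2 - 216b - 11880)
  -3b^4 + 24b^3 - 57b^2 - 600b + 3300 = ((1/18)b - 5/18)(-54b^3 + 162b^2 - 216b - 11880) + (0)
Last nonzero remainder: -54b^3 + 162b^2 - 216b - 11880. Dividing through by -54 gives the monic gcd b^3 - 3b^2 + 4b + 220.

220 + 4b - 3b^2 + b^3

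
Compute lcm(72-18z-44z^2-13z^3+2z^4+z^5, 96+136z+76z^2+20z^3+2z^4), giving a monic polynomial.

Euclidean algorithm in ℚ[z]:
  z^5+2z^4-13z^3-44z^2-18z+72 = ((1/2)z-4)(2z^4+20z^3+76z^2+136z+96) + (29z^3+192z^2+478z+456)
  2z^4+20z^3+76z^2+136z+96 = ((2/29)z+196/841)(29z^3+192z^2+478z+456) + (-(1440/841)z^2-(5760/841)z-8640/841)
  29z^3+192z^2+478z+456 = (-(24389/1440)z-15979/360)(-(1440/841)z^2-(5760/841)z-8640/841) + (0)
Last nonzero remainder: -(1440/841)z^2-(5760/841)z-8640/841. Dividing through by -1440/841 gives the monic gcd z^2+4z+6.
Then lcm(f, g) = f·g / gcd(f, g); expanding and making the result monic gives the answer.

576+288z-388z^2-386z^3-106z^4+7z^5+8z^6+z^7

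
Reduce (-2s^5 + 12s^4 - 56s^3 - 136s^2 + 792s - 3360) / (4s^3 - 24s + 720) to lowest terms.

Apply the Euclidean algorithm:
  -2s^5 + 12s^4 - 56s^3 - 136s^2 + 792s - 3360 = (-(1/2)s^2 + 3s - 17)(4s^3 - 24s + 720) + (296s^2 - 1776s + 8880)
  4s^3 - 24s + 720 = ((1/74)s + 3/37)(296s^2 - 1776s + 8880) + (0)
Last nonzero remainder: 296s^2 - 1776s + 8880. Dividing through by 296 gives the monic gcd s^2 - 6s + 30.
Cancel s^2 - 6s + 30 from numerator and denominator to get the reduced form.

(-s^3 + 2s - 56)/(2s + 12)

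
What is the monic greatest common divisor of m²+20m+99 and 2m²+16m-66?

m+11

By polynomial division,
  m²+20m+99 = (1/2)(2m²+16m-66) + (12m+132)
  2m²+16m-66 = ((1/6)m-1/2)(12m+132) + (0)
Last nonzero remainder: 12m+132. Dividing through by 12 gives the monic gcd m+11.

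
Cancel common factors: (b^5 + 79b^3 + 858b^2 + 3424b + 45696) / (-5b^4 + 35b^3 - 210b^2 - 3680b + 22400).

Apply the Euclidean algorithm:
  b^5 + 79b^3 + 858b^2 + 3424b + 45696 = (-(1/5)b - 7/5)(-5b^4 + 35b^3 - 210b^2 - 3680b + 22400) + (86b^3 - 172b^2 + 2752b + 77056)
  -5b^4 + 35b^3 - 210b^2 - 3680b + 22400 = (-(5/86)b + 25/86)(86b^3 - 172b^2 + 2752b + 77056) + (0)
Last nonzero remainder: 86b^3 - 172b^2 + 2752b + 77056. Dividing through by 86 gives the monic gcd b^3 - 2b^2 + 32b + 896.
Cancel b^3 - 2b^2 + 32b + 896 from numerator and denominator to get the reduced form.

(-b^2 - 2b - 51)/(5b - 25)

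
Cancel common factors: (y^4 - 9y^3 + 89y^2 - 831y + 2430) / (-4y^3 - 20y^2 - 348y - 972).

Repeated division with remainder:
  y^4 - 9y^3 + 89y^2 - 831y + 2430 = (-(1/4)y + 7/2)(-4y^3 - 20y^2 - 348y - 972) + (72y^2 + 144y + 5832)
  -4y^3 - 20y^2 - 348y - 972 = (-(1/18)y - 1/6)(72y^2 + 144y + 5832) + (0)
Last nonzero remainder: 72y^2 + 144y + 5832. Dividing through by 72 gives the monic gcd y^2 + 2y + 81.
Cancel y^2 + 2y + 81 from numerator and denominator to get the reduced form.

(-y^2 + 11y - 30)/(4y + 12)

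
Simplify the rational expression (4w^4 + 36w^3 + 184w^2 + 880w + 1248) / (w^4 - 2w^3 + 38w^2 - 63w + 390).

(4w^2 + 32w + 48)/(w^2 - 3w + 15)

Euclidean algorithm in ℚ[w]:
  4w^4 + 36w^3 + 184w^2 + 880w + 1248 = (4)(w^4 - 2w^3 + 38w^2 - 63w + 390) + (44w^3 + 32w^2 + 1132w - 312)
  w^4 - 2w^3 + 38w^2 - 63w + 390 = ((1/44)w - 15/242)(44w^3 + 32w^2 + 1132w - 312) + ((1725/121)w^2 + (1725/121)w + 44850/121)
  44w^3 + 32w^2 + 1132w - 312 = ((5324/1725)w - 484/575)((1725/121)w^2 + (1725/121)w + 44850/121) + (0)
Last nonzero remainder: (1725/121)w^2 + (1725/121)w + 44850/121. Dividing through by 1725/121 gives the monic gcd w^2 + w + 26.
Cancel w^2 + w + 26 from numerator and denominator to get the reduced form.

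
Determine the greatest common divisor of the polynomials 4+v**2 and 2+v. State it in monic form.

Euclidean algorithm in ℚ[v]:
  v**2+4 = (v-2)(v+2) + (8)
  v+2 = ((1/8)v+1/4)(8) + (0)
The last nonzero remainder is the constant 8, so the polynomials are coprime and gcd = 1.

1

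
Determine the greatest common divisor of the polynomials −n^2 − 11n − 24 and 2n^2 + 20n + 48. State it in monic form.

Repeated division with remainder:
  −n^2 − 11n − 24 = (−1/2)(2n^2 + 20n + 48) + (−n)
  2n^2 + 20n + 48 = (−2n − 20)(−n) + (48)
  −n = (−(1/48)n)(48) + (0)
The last nonzero remainder is the constant 48, so the polynomials are coprime and gcd = 1.

1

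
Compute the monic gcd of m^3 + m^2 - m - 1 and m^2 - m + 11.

1

By polynomial division,
  m^3 + m^2 - m - 1 = (m + 2)(m^2 - m + 11) + (-10m - 23)
  m^2 - m + 11 = (-(1/10)m + 33/100)(-10m - 23) + (1859/100)
  -10m - 23 = (-(1000/1859)m - 2300/1859)(1859/100) + (0)
The last nonzero remainder is the constant 1859/100, so the polynomials are coprime and gcd = 1.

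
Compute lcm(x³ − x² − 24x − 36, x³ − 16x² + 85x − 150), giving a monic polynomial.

By polynomial division,
  x³ − x² − 24x − 36 = (x³ − 16x² + 85x − 150) + (15x² − 109x + 114)
  x³ − 16x² + 85x − 150 = ((1/15)x − 131/225)(15x² − 109x + 114) + ((3136/225)x − 6272/75)
  15x² − 109x + 114 = ((3375/3136)x − 4275/3136)((3136/225)x − 6272/75) + (0)
Last nonzero remainder: (3136/225)x − 6272/75. Dividing through by 3136/225 gives the monic gcd x − 6.
Then lcm(f, g) = f·g / gcd(f, g); expanding and making the result monic gives the answer.

x⁵ − 11x⁴ + 11x³ + 179x² − 240x − 900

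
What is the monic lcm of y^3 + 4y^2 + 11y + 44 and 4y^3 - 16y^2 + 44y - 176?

Euclidean algorithm in ℚ[y]:
  y^3 + 4y^2 + 11y + 44 = (1/4)(4y^3 - 16y^2 + 44y - 176) + (8y^2 + 88)
  4y^3 - 16y^2 + 44y - 176 = ((1/2)y - 2)(8y^2 + 88) + (0)
Last nonzero remainder: 8y^2 + 88. Dividing through by 8 gives the monic gcd y^2 + 11.
Then lcm(f, g) = f·g / gcd(f, g); expanding and making the result monic gives the answer.

y^4 - 5y^2 - 176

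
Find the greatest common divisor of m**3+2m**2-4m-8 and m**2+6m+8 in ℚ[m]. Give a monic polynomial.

Apply the Euclidean algorithm:
  m**3+2m**2-4m-8 = (m-4)(m**2+6m+8) + (12m+24)
  m**2+6m+8 = ((1/12)m+1/3)(12m+24) + (0)
Last nonzero remainder: 12m+24. Dividing through by 12 gives the monic gcd m+2.

m+2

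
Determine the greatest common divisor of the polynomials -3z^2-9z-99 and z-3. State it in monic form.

1

Apply the Euclidean algorithm:
  -3z^2-9z-99 = (-3z-18)(z-3) + (-153)
  z-3 = (-(1/153)z+1/51)(-153) + (0)
The last nonzero remainder is the constant -153, so the polynomials are coprime and gcd = 1.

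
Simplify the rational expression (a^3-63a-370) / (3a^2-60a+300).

(a^2+10a+37)/(3a-30)

Apply the Euclidean algorithm:
  a^3-63a-370 = ((1/3)a+20/3)(3a^2-60a+300) + (237a-2370)
  3a^2-60a+300 = ((1/79)a-10/79)(237a-2370) + (0)
Last nonzero remainder: 237a-2370. Dividing through by 237 gives the monic gcd a-10.
Cancel a-10 from numerator and denominator to get the reduced form.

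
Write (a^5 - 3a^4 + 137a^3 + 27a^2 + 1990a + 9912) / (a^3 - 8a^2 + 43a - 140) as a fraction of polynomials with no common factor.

(a^3 + 109a + 354)/(a - 5)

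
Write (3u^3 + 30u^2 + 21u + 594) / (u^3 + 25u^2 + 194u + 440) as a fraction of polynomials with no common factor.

(3u^2 − 3u + 54)/(u^2 + 14u + 40)

By polynomial division,
  3u^3 + 30u^2 + 21u + 594 = (3)(u^3 + 25u^2 + 194u + 440) + (−45u^2 − 561u − 726)
  u^3 + 25u^2 + 194u + 440 = (−(1/45)u − 188/675)(−45u^2 − 561u − 726) + ((4864/225)u + 53504/225)
  −45u^2 − 561u − 726 = (−(10125/4864)u − 7425/2432)((4864/225)u + 53504/225) + (0)
Last nonzero remainder: (4864/225)u + 53504/225. Dividing through by 4864/225 gives the monic gcd u + 11.
Cancel u + 11 from numerator and denominator to get the reduced form.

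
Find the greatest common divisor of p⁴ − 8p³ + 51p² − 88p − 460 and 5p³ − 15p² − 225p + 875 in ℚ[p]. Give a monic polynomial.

Euclidean algorithm in ℚ[p]:
  p⁴ − 8p³ + 51p² − 88p − 460 = ((1/5)p − 1)(5p³ − 15p² − 225p + 875) + (81p² − 488p + 415)
  5p³ − 15p² − 225p + 875 = ((5/81)p + 1225/6561)(81p² − 488p + 415) + (−(1046500/6561)p + 5232500/6561)
  81p² − 488p + 415 = (−(531441/1046500)p + 544563/1046500)(−(1046500/6561)p + 5232500/6561) + (0)
Last nonzero remainder: −(1046500/6561)p + 5232500/6561. Dividing through by −1046500/6561 gives the monic gcd p − 5.

p − 5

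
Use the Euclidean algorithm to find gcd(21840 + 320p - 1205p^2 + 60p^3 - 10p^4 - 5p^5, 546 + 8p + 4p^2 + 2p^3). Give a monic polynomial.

273 + 4p + 2p^2 + p^3

Apply the Euclidean algorithm:
  -5p^5 - 10p^4 + 60p^3 - 1205p^2 + 320p + 21840 = (-(5/2)p^2 + 40)(2p^3 + 4p^2 + 8p + 546) + (0)
Last nonzero remainder: 2p^3 + 4p^2 + 8p + 546. Dividing through by 2 gives the monic gcd p^3 + 2p^2 + 4p + 273.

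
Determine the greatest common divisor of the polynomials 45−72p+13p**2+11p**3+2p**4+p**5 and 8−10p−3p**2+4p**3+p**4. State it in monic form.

1−2p+p**2

Apply the Euclidean algorithm:
  p**5+2p**4+11p**3+13p**2−72p+45 = (p−2)(p**4+4p**3−3p**2−10p+8) + (22p**3+17p**2−100p+61)
  p**4+4p**3−3p**2−10p+8 = ((1/22)p+71/484)(22p**3+17p**2−100p+61) + (−(459/484)p**2+(459/242)p−459/484)
  22p**3+17p**2−100p+61 = (−(10648/459)p−29524/459)(−(459/484)p**2+(459/242)p−459/484) + (0)
Last nonzero remainder: −(459/484)p**2+(459/242)p−459/484. Dividing through by −459/484 gives the monic gcd p**2−2p+1.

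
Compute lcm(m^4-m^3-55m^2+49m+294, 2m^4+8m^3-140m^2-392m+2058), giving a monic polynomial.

m^5+6m^4-62m^3-336m^2+637m+2058

Apply the Euclidean algorithm:
  m^4-m^3-55m^2+49m+294 = (1/2)(2m^4+8m^3-140m^2-392m+2058) + (-5m^3+15m^2+245m-735)
  2m^4+8m^3-140m^2-392m+2058 = (-(2/5)m-14/5)(-5m^3+15m^2+245m-735) + (0)
Last nonzero remainder: -5m^3+15m^2+245m-735. Dividing through by -5 gives the monic gcd m^3-3m^2-49m+147.
Then lcm(f, g) = f·g / gcd(f, g); expanding and making the result monic gives the answer.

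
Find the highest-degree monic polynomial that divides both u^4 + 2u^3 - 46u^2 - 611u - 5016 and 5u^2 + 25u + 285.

u^2 + 5u + 57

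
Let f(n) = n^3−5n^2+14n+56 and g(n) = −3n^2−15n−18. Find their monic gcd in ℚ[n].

n+2

Apply the Euclidean algorithm:
  n^3−5n^2+14n+56 = (−(1/3)n+10/3)(−3n^2−15n−18) + (58n+116)
  −3n^2−15n−18 = (−(3/58)n−9/58)(58n+116) + (0)
Last nonzero remainder: 58n+116. Dividing through by 58 gives the monic gcd n+2.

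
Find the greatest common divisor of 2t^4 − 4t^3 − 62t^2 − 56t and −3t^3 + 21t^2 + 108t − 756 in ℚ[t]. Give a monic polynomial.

By polynomial division,
  2t^4 − 4t^3 − 62t^2 − 56t = (−(2/3)t − 10/3)(−3t^3 + 21t^2 + 108t − 756) + (80t^2 − 200t − 2520)
  −3t^3 + 21t^2 + 108t − 756 = (−(3/80)t + 27/160)(80t^2 − 200t − 2520) + ((189/4)t − 1323/4)
  80t^2 − 200t − 2520 = ((320/189)t + 160/21)((189/4)t − 1323/4) + (0)
Last nonzero remainder: (189/4)t − 1323/4. Dividing through by 189/4 gives the monic gcd t − 7.

t − 7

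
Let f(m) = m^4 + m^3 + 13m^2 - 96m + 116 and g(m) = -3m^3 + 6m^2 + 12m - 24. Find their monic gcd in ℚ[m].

By polynomial division,
  m^4 + m^3 + 13m^2 - 96m + 116 = (-(1/3)m - 1)(-3m^3 + 6m^2 + 12m - 24) + (23m^2 - 92m + 92)
  -3m^3 + 6m^2 + 12m - 24 = (-(3/23)m - 6/23)(23m^2 - 92m + 92) + (0)
Last nonzero remainder: 23m^2 - 92m + 92. Dividing through by 23 gives the monic gcd m^2 - 4m + 4.

m^2 - 4m + 4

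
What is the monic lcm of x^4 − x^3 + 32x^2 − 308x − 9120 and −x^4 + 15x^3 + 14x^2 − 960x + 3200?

x^6 − 14x^5 + 85x^4 − 764x^3 − 3836x^2 + 106240x − 364800

Repeated division with remainder:
  x^4 − x^3 + 32x^2 − 308x − 9120 = (−1)(−x^4 + 15x^3 + 14x^2 − 960x + 3200) + (14x^3 + 46x^2 − 1268x − 5920)
  −x^4 + 15x^3 + 14x^2 − 960x + 3200 = (−(1/14)x + 64/49)(14x^3 + 46x^2 − 1268x − 5920) + (−(6696/49)x^2 + (13392/49)x + 535680/49)
  14x^3 + 46x^2 − 1268x − 5920 = (−(343/3348)x − 1813/3348)(−(6696/49)x^2 + (13392/49)x + 535680/49) + (0)
Last nonzero remainder: −(6696/49)x^2 + (13392/49)x + 535680/49. Dividing through by −6696/49 gives the monic gcd x^2 − 2x − 80.
Then lcm(f, g) = f·g / gcd(f, g); expanding and making the result monic gives the answer.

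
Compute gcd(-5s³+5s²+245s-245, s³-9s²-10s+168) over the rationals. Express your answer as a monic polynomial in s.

Apply the Euclidean algorithm:
  -5s³+5s²+245s-245 = (-5)(s³-9s²-10s+168) + (-40s²+195s+595)
  s³-9s²-10s+168 = (-(1/40)s+33/320)(-40s²+195s+595) + (-(975/64)s+6825/64)
  -40s²+195s+595 = ((512/195)s+1088/195)(-(975/64)s+6825/64) + (0)
Last nonzero remainder: -(975/64)s+6825/64. Dividing through by -975/64 gives the monic gcd s-7.

s-7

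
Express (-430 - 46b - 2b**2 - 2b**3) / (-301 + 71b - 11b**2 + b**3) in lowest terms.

(-10 - 2b)/(-7 + b)

Repeated division with remainder:
  -2b**3 - 2b**2 - 46b - 430 = (-2)(b**3 - 11b**2 + 71b - 301) + (-24b**2 + 96b - 1032)
  b**3 - 11b**2 + 71b - 301 = (-(1/24)b + 7/24)(-24b**2 + 96b - 1032) + (0)
Last nonzero remainder: -24b**2 + 96b - 1032. Dividing through by -24 gives the monic gcd b**2 - 4b + 43.
Cancel b**2 - 4b + 43 from numerator and denominator to get the reduced form.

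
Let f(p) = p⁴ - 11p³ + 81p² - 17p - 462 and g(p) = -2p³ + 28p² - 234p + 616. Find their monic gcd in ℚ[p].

p² - 10p + 77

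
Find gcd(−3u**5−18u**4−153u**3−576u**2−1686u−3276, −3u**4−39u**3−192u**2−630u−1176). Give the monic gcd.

u**2+2u+14

Euclidean algorithm in ℚ[u]:
  −3u**5−18u**4−153u**3−576u**2−1686u−3276 = (u−7)(−3u**4−39u**3−192u**2−630u−1176) + (−234u**3−1290u**2−4920u−11508)
  −3u**4−39u**3−192u**2−630u−1176 = ((1/78)u+146/1521)(−234u**3−1290u**2−4920u−11508) + (−(2584/507)u**2−(5168/507)u−36176/507)
  −234u**3−1290u**2−4920u−11508 = ((59319/1292)u+208377/1292)(−(2584/507)u**2−(5168/507)u−36176/507) + (0)
Last nonzero remainder: −(2584/507)u**2−(5168/507)u−36176/507. Dividing through by −2584/507 gives the monic gcd u**2+2u+14.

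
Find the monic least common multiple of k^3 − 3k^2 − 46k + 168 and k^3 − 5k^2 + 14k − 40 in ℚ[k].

k^5 − 4k^4 − 33k^3 + 184k^2 − 628k + 1680

Repeated division with remainder:
  k^3 − 3k^2 − 46k + 168 = (k^3 − 5k^2 + 14k − 40) + (2k^2 − 60k + 208)
  k^3 − 5k^2 + 14k − 40 = ((1/2)k + 25/2)(2k^2 − 60k + 208) + (660k − 2640)
  2k^2 − 60k + 208 = ((1/330)k − 13/165)(660k − 2640) + (0)
Last nonzero remainder: 660k − 2640. Dividing through by 660 gives the monic gcd k − 4.
Then lcm(f, g) = f·g / gcd(f, g); expanding and making the result monic gives the answer.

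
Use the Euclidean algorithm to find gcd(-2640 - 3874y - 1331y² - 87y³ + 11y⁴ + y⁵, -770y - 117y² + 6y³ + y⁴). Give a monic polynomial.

-110 - y + y²

Repeated division with remainder:
  y⁵ + 11y⁴ - 87y³ - 1331y² - 3874y - 2640 = (y + 5)(y⁴ + 6y³ - 117y² - 770y) + (24y² - 24y - 2640)
  y⁴ + 6y³ - 117y² - 770y = ((1/24)y² + (7/24)y)(24y² - 24y - 2640) + (0)
Last nonzero remainder: 24y² - 24y - 2640. Dividing through by 24 gives the monic gcd y² - y - 110.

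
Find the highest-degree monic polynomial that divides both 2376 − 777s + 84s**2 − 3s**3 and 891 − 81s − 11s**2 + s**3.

Apply the Euclidean algorithm:
  −3s**3 + 84s**2 − 777s + 2376 = (−3)(s**3 − 11s**2 − 81s + 891) + (51s**2 − 1020s + 5049)
  s**3 − 11s**2 − 81s + 891 = ((1/51)s + 3/17)(51s**2 − 1020s + 5049) + (0)
Last nonzero remainder: 51s**2 − 1020s + 5049. Dividing through by 51 gives the monic gcd s**2 − 20s + 99.

99 − 20s + s**2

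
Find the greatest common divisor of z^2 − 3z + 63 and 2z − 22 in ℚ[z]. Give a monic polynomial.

1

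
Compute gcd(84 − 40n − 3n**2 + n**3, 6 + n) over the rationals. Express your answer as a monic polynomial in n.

6 + n

Repeated division with remainder:
  n**3 − 3n**2 − 40n + 84 = (n**2 − 9n + 14)(n + 6) + (0)
The last nonzero remainder n + 6 is already monic.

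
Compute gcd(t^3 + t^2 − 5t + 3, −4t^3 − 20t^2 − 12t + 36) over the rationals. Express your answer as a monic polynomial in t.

Euclidean algorithm in ℚ[t]:
  t^3 + t^2 − 5t + 3 = (−1/4)(−4t^3 − 20t^2 − 12t + 36) + (−4t^2 − 8t + 12)
  −4t^3 − 20t^2 − 12t + 36 = (t + 3)(−4t^2 − 8t + 12) + (0)
Last nonzero remainder: −4t^2 − 8t + 12. Dividing through by −4 gives the monic gcd t^2 + 2t − 3.

t^2 + 2t − 3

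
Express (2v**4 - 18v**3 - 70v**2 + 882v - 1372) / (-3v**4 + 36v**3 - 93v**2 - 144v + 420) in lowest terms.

Euclidean algorithm in ℚ[v]:
  2v**4 - 18v**3 - 70v**2 + 882v - 1372 = (-2/3)(-3v**4 + 36v**3 - 93v**2 - 144v + 420) + (6v**3 - 132v**2 + 786v - 1092)
  -3v**4 + 36v**3 - 93v**2 - 144v + 420 = (-(1/2)v - 5)(6v**3 - 132v**2 + 786v - 1092) + (-360v**2 + 3240v - 5040)
  6v**3 - 132v**2 + 786v - 1092 = (-(1/60)v + 13/60)(-360v**2 + 3240v - 5040) + (0)
Last nonzero remainder: -360v**2 + 3240v - 5040. Dividing through by -360 gives the monic gcd v**2 - 9v + 14.
Cancel v**2 - 9v + 14 from numerator and denominator to get the reduced form.

(-2v**2 + 98)/(3v**2 - 9v - 30)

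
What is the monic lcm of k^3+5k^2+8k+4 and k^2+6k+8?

By polynomial division,
  k^3+5k^2+8k+4 = (k-1)(k^2+6k+8) + (6k+12)
  k^2+6k+8 = ((1/6)k+2/3)(6k+12) + (0)
Last nonzero remainder: 6k+12. Dividing through by 6 gives the monic gcd k+2.
Then lcm(f, g) = f·g / gcd(f, g); expanding and making the result monic gives the answer.

k^4+9k^3+28k^2+36k+16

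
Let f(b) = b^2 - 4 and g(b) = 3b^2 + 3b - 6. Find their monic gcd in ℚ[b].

b + 2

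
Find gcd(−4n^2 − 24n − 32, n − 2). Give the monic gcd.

1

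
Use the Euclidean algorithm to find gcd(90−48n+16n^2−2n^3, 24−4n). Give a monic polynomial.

1

Repeated division with remainder:
  −2n^3+16n^2−48n+90 = ((1/2)n^2−n+6)(−4n+24) + (−54)
  −4n+24 = ((2/27)n−4/9)(−54) + (0)
The last nonzero remainder is the constant −54, so the polynomials are coprime and gcd = 1.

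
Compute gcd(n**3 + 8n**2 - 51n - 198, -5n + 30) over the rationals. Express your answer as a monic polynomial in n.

Apply the Euclidean algorithm:
  n**3 + 8n**2 - 51n - 198 = (-(1/5)n**2 - (14/5)n - 33/5)(-5n + 30) + (0)
Last nonzero remainder: -5n + 30. Dividing through by -5 gives the monic gcd n - 6.

n - 6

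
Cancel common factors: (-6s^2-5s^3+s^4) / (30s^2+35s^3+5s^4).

(-6+s)/(30+5s)

By polynomial division,
  s^4-5s^3-6s^2 = (1/5)(5s^4+35s^3+30s^2) + (-12s^3-12s^2)
  5s^4+35s^3+30s^2 = (-(5/12)s-5/2)(-12s^3-12s^2) + (0)
Last nonzero remainder: -12s^3-12s^2. Dividing through by -12 gives the monic gcd s^3+s^2.
Cancel s^3+s^2 from numerator and denominator to get the reduced form.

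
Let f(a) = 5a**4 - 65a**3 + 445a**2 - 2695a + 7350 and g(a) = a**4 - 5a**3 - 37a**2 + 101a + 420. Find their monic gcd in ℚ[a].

Apply the Euclidean algorithm:
  5a**4 - 65a**3 + 445a**2 - 2695a + 7350 = (5)(a**4 - 5a**3 - 37a**2 + 101a + 420) + (-40a**3 + 630a**2 - 3200a + 5250)
  a**4 - 5a**3 - 37a**2 + 101a + 420 = (-(1/40)a - 43/160)(-40a**3 + 630a**2 - 3200a + 5250) + ((837/16)a**2 - (2511/4)a + 29295/16)
  -40a**3 + 630a**2 - 3200a + 5250 = (-(640/837)a + 800/279)((837/16)a**2 - (2511/4)a + 29295/16) + (0)
Last nonzero remainder: (837/16)a**2 - (2511/4)a + 29295/16. Dividing through by 837/16 gives the monic gcd a**2 - 12a + 35.

a**2 - 12a + 35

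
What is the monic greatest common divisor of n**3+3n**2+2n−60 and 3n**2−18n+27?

n−3

Apply the Euclidean algorithm:
  n**3+3n**2+2n−60 = ((1/3)n+3)(3n**2−18n+27) + (47n−141)
  3n**2−18n+27 = ((3/47)n−9/47)(47n−141) + (0)
Last nonzero remainder: 47n−141. Dividing through by 47 gives the monic gcd n−3.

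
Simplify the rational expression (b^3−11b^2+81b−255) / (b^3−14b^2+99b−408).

Repeated division with remainder:
  b^3−11b^2+81b−255 = (b^3−14b^2+99b−408) + (3b^2−18b+153)
  b^3−14b^2+99b−408 = ((1/3)b−8/3)(3b^2−18b+153) + (0)
Last nonzero remainder: 3b^2−18b+153. Dividing through by 3 gives the monic gcd b^2−6b+51.
Cancel b^2−6b+51 from numerator and denominator to get the reduced form.

(b−5)/(b−8)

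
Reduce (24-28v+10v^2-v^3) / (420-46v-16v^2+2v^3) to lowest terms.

Repeated division with remainder:
  -v^3+10v^2-28v+24 = (-1/2)(2v^3-16v^2-46v+420) + (2v^2-51v+234)
  2v^3-16v^2-46v+420 = (v+35/2)(2v^2-51v+234) + ((1225/2)v-3675)
  2v^2-51v+234 = ((4/1225)v-78/1225)((1225/2)v-3675) + (0)
Last nonzero remainder: (1225/2)v-3675. Dividing through by 1225/2 gives the monic gcd v-6.
Cancel v-6 from numerator and denominator to get the reduced form.

(-4+4v-v^2)/(-70-4v+2v^2)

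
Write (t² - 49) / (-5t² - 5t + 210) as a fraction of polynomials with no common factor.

(-t + 7)/(5t - 30)

Apply the Euclidean algorithm:
  t² - 49 = (-1/5)(-5t² - 5t + 210) + (-t - 7)
  -5t² - 5t + 210 = (5t - 30)(-t - 7) + (0)
Last nonzero remainder: -t - 7. Dividing through by -1 gives the monic gcd t + 7.
Cancel t + 7 from numerator and denominator to get the reduced form.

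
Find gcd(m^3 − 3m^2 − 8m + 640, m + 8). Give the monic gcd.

Repeated division with remainder:
  m^3 − 3m^2 − 8m + 640 = (m^2 − 11m + 80)(m + 8) + (0)
The last nonzero remainder m + 8 is already monic.

m + 8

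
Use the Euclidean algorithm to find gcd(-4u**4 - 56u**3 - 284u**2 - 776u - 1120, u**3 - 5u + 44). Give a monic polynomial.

u + 4

Euclidean algorithm in ℚ[u]:
  -4u**4 - 56u**3 - 284u**2 - 776u - 1120 = (-4u - 56)(u**3 - 5u + 44) + (-304u**2 - 880u + 1344)
  u**3 - 5u + 44 = (-(1/304)u + 55/5776)(-304u**2 - 880u + 1344) + ((2816/361)u + 11264/361)
  -304u**2 - 880u + 1344 = (-(6859/176)u + 7581/176)((2816/361)u + 11264/361) + (0)
Last nonzero remainder: (2816/361)u + 11264/361. Dividing through by 2816/361 gives the monic gcd u + 4.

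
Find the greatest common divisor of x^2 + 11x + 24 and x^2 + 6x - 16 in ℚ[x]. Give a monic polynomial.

x + 8

Apply the Euclidean algorithm:
  x^2 + 11x + 24 = (x^2 + 6x - 16) + (5x + 40)
  x^2 + 6x - 16 = ((1/5)x - 2/5)(5x + 40) + (0)
Last nonzero remainder: 5x + 40. Dividing through by 5 gives the monic gcd x + 8.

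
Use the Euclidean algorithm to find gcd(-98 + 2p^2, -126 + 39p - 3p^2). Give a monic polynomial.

-7 + p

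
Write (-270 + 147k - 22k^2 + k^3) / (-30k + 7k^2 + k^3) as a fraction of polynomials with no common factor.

(90 - 19k + k^2)/(10k + k^2)

Apply the Euclidean algorithm:
  k^3 - 22k^2 + 147k - 270 = (k^3 + 7k^2 - 30k) + (-29k^2 + 177k - 270)
  k^3 + 7k^2 - 30k = (-(1/29)k - 380/841)(-29k^2 + 177k - 270) + ((34200/841)k - 102600/841)
  -29k^2 + 177k - 270 = (-(24389/34200)k + 841/380)((34200/841)k - 102600/841) + (0)
Last nonzero remainder: (34200/841)k - 102600/841. Dividing through by 34200/841 gives the monic gcd k - 3.
Cancel k - 3 from numerator and denominator to get the reduced form.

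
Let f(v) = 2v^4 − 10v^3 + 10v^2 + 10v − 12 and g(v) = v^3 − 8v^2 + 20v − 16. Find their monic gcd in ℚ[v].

v − 2

Repeated division with remainder:
  2v^4 − 10v^3 + 10v^2 + 10v − 12 = (2v + 6)(v^3 − 8v^2 + 20v − 16) + (18v^2 − 78v + 84)
  v^3 − 8v^2 + 20v − 16 = ((1/18)v − 11/54)(18v^2 − 78v + 84) + (−(5/9)v + 10/9)
  18v^2 − 78v + 84 = (−(162/5)v + 378/5)(−(5/9)v + 10/9) + (0)
Last nonzero remainder: −(5/9)v + 10/9. Dividing through by −5/9 gives the monic gcd v − 2.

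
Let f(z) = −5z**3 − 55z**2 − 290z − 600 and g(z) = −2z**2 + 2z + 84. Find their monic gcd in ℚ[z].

1

Repeated division with remainder:
  −5z**3 − 55z**2 − 290z − 600 = ((5/2)z + 30)(−2z**2 + 2z + 84) + (−560z − 3120)
  −2z**2 + 2z + 84 = ((1/280)z − 23/980)(−560z − 3120) + (528/49)
  −560z − 3120 = (−(1715/33)z − 3185/11)(528/49) + (0)
The last nonzero remainder is the constant 528/49, so the polynomials are coprime and gcd = 1.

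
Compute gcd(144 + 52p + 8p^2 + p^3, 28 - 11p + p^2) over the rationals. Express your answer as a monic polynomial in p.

Repeated division with remainder:
  p^3 + 8p^2 + 52p + 144 = (p + 19)(p^2 - 11p + 28) + (233p - 388)
  p^2 - 11p + 28 = ((1/233)p - 2175/54289)(233p - 388) + (676192/54289)
  233p - 388 = ((12649337/676192)p - 5266033/169048)(676192/54289) + (0)
The last nonzero remainder is the constant 676192/54289, so the polynomials are coprime and gcd = 1.

1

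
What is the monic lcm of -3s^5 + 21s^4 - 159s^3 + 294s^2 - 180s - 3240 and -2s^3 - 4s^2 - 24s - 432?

s^6 - s^5 + 11s^4 + 220s^3 - 528s^2 + 1440s + 6480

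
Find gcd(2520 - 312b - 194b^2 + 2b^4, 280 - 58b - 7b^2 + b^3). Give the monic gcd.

-70 - 3b + b^2

Apply the Euclidean algorithm:
  2b^4 - 194b^2 - 312b + 2520 = (2b + 14)(b^3 - 7b^2 - 58b + 280) + (20b^2 - 60b - 1400)
  b^3 - 7b^2 - 58b + 280 = ((1/20)b - 1/5)(20b^2 - 60b - 1400) + (0)
Last nonzero remainder: 20b^2 - 60b - 1400. Dividing through by 20 gives the monic gcd b^2 - 3b - 70.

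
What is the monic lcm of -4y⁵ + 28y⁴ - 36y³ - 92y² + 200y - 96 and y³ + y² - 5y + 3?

Euclidean algorithm in ℚ[y]:
  -4y⁵ + 28y⁴ - 36y³ - 92y² + 200y - 96 = (-4y² + 32y - 88)(y³ + y² - 5y + 3) + (168y² - 336y + 168)
  y³ + y² - 5y + 3 = ((1/168)y + 1/56)(168y² - 336y + 168) + (0)
Last nonzero remainder: 168y² - 336y + 168. Dividing through by 168 gives the monic gcd y² - 2y + 1.
Then lcm(f, g) = f·g / gcd(f, g); expanding and making the result monic gives the answer.

y⁶ - 4y⁵ - 12y⁴ + 50y³ + 19y² - 126y + 72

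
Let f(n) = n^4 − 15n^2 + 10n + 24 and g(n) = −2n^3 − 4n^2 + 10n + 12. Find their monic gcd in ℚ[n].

n^2 − n − 2

Apply the Euclidean algorithm:
  n^4 − 15n^2 + 10n + 24 = (−(1/2)n + 1)(−2n^3 − 4n^2 + 10n + 12) + (−6n^2 + 6n + 12)
  −2n^3 − 4n^2 + 10n + 12 = ((1/3)n + 1)(−6n^2 + 6n + 12) + (0)
Last nonzero remainder: −6n^2 + 6n + 12. Dividing through by −6 gives the monic gcd n^2 − n − 2.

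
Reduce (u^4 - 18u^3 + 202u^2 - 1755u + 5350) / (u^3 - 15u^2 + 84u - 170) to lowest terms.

Repeated division with remainder:
  u^4 - 18u^3 + 202u^2 - 1755u + 5350 = (u - 3)(u^3 - 15u^2 + 84u - 170) + (73u^2 - 1333u + 4840)
  u^3 - 15u^2 + 84u - 170 = ((1/73)u + 238/5329)(73u^2 - 1333u + 4840) + ((411570/5329)u - 2057850/5329)
  73u^2 - 1333u + 4840 = ((389017/411570)u - 2579236/205785)((411570/5329)u - 2057850/5329) + (0)
Last nonzero remainder: (411570/5329)u - 2057850/5329. Dividing through by 411570/5329 gives the monic gcd u - 5.
Cancel u - 5 from numerator and denominator to get the reduced form.

(u^3 - 13u^2 + 137u - 1070)/(u^2 - 10u + 34)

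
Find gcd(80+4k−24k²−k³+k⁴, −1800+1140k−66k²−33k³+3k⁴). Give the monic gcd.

Apply the Euclidean algorithm:
  k⁴−k³−24k²+4k+80 = (1/3)(3k⁴−33k³−66k²+1140k−1800) + (10k³−2k²−376k+680)
  3k⁴−33k³−66k²+1140k−1800 = ((3/10)k−81/25)(10k³−2k²−376k+680) + ((1008/25)k²−(7056/25)k+2016/5)
  10k³−2k²−376k+680 = ((125/504)k+425/252)((1008/25)k²−(7056/25)k+2016/5) + (0)
Last nonzero remainder: (1008/25)k²−(7056/25)k+2016/5. Dividing through by 1008/25 gives the monic gcd k²−7k+10.

10−7k+k²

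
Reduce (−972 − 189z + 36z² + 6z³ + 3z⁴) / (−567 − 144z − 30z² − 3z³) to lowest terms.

Euclidean algorithm in ℚ[z]:
  3z⁴ + 6z³ + 36z² − 189z − 972 = (−z + 8)(−3z³ − 30z² − 144z − 567) + (132z² + 396z + 3564)
  −3z³ − 30z² − 144z − 567 = (−(1/44)z − 7/44)(132z² + 396z + 3564) + (0)
Last nonzero remainder: 132z² + 396z + 3564. Dividing through by 132 gives the monic gcd z² + 3z + 27.
Cancel z² + 3z + 27 from numerator and denominator to get the reduced form.

(12 + z − z²)/(7 + z)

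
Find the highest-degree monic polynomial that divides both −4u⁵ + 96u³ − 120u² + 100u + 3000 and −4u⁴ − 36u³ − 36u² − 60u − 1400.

u³ + 2u² − 5u + 50

Apply the Euclidean algorithm:
  −4u⁵ + 96u³ − 120u² + 100u + 3000 = (u − 9)(−4u⁴ − 36u³ − 36u² − 60u − 1400) + (−192u³ − 384u² + 960u − 9600)
  −4u⁴ − 36u³ − 36u² − 60u − 1400 = ((1/48)u + 7/48)(−192u³ − 384u² + 960u − 9600) + (0)
Last nonzero remainder: −192u³ − 384u² + 960u − 9600. Dividing through by −192 gives the monic gcd u³ + 2u² − 5u + 50.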